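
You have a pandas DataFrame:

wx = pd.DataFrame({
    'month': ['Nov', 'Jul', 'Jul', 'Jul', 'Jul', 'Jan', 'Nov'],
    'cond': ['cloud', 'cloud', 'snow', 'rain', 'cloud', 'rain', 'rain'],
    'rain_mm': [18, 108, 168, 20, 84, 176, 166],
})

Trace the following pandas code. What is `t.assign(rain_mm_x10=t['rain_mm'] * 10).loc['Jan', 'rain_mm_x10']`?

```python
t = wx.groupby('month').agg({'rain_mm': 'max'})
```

group by month, max of rain_mm:
       rain_mm
month         
Jan        176
Jul        168
Nov        166
add column rain_mm_x10 = t['rain_mm'] * 10:
       rain_mm  rain_mm_x10
month                      
Jan        176         1760
Jul        168         1680
Nov        166         1660
value at row 'Jan', column 'rain_mm_x10' → 1760

1760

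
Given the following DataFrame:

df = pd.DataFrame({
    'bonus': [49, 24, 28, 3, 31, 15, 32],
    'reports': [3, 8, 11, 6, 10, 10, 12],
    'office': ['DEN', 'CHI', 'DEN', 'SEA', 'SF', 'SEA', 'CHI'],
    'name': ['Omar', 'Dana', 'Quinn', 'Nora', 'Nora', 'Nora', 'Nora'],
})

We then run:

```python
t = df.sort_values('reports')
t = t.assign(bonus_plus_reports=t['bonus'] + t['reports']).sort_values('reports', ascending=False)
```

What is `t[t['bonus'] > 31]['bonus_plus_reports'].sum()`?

sort by reports:
   bonus  reports office   name
0     49        3    DEN   Omar
3      3        6    SEA   Nora
1     24        8    CHI   Dana
4     31       10     SF   Nora
5     15       10    SEA   Nora
2     28       11    DEN  Quinn
6     32       12    CHI   Nora
add column bonus_plus_reports = t['bonus'] + t['reports']:
   bonus  reports office   name  bonus_plus_reports
0     49        3    DEN   Omar                  52
3      3        6    SEA   Nora                   9
1     24        8    CHI   Dana                  32
4     31       10     SF   Nora                  41
5     15       10    SEA   Nora                  25
2     28       11    DEN  Quinn                  39
6     32       12    CHI   Nora                  44
sort by reports descending:
   bonus  reports office   name  bonus_plus_reports
6     32       12    CHI   Nora                  44
2     28       11    DEN  Quinn                  39
4     31       10     SF   Nora                  41
5     15       10    SEA   Nora                  25
1     24        8    CHI   Dana                  32
3      3        6    SEA   Nora                   9
0     49        3    DEN   Omar                  52
filter rows where bonus > 31:
   bonus  reports office  name  bonus_plus_reports
6     32       12    CHI  Nora                  44
0     49        3    DEN  Omar                  52
Finally, sum of column 'bonus_plus_reports' = 96.

96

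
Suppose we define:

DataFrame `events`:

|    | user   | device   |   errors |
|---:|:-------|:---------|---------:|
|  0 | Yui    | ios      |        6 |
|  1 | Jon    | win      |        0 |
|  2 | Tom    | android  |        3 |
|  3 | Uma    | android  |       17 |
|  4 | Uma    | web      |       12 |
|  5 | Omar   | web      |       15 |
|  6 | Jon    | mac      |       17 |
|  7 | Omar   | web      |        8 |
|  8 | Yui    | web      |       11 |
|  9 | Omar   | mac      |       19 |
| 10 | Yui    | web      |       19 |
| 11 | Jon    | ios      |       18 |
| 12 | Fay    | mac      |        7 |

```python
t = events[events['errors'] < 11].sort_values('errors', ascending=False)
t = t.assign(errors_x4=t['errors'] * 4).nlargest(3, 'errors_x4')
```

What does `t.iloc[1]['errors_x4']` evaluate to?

28

filter rows where errors < 11:
    user   device  errors
0    Yui      ios       6
1    Jon      win       0
2    Tom  android       3
7   Omar      web       8
12   Fay      mac       7
sort by errors descending:
    user   device  errors
7   Omar      web       8
12   Fay      mac       7
0    Yui      ios       6
2    Tom  android       3
1    Jon      win       0
add column errors_x4 = t['errors'] * 4:
    user   device  errors  errors_x4
7   Omar      web       8         32
12   Fay      mac       7         28
0    Yui      ios       6         24
2    Tom  android       3         12
1    Jon      win       0          0
take 3 rows with largest errors_x4:
    user device  errors  errors_x4
7   Omar    web       8         32
12   Fay    mac       7         28
0    Yui    ios       6         24
Hence 28.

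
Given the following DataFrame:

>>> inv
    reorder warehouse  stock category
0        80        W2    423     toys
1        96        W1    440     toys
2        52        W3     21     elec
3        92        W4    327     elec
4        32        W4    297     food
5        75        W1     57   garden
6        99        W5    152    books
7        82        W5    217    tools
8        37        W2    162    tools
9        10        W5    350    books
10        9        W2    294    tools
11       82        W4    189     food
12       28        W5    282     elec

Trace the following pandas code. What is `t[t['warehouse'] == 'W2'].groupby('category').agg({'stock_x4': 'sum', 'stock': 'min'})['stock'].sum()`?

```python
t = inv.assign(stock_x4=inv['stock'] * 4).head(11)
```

add column stock_x4 = inv['stock'] * 4:
    reorder warehouse  stock category  stock_x4
0        80        W2    423     toys      1692
1        96        W1    440     toys      1760
2        52        W3     21     elec        84
3        92        W4    327     elec      1308
4        32        W4    297     food      1188
5        75        W1     57   garden       228
6        99        W5    152    books       608
7        82        W5    217    tools       868
8        37        W2    162    tools       648
9        10        W5    350    books      1400
10        9        W2    294    tools      1176
11       82        W4    189     food       756
12       28        W5    282     elec      1128
take first 11 rows:
    reorder warehouse  stock category  stock_x4
0        80        W2    423     toys      1692
1        96        W1    440     toys      1760
2        52        W3     21     elec        84
3        92        W4    327     elec      1308
4        32        W4    297     food      1188
5        75        W1     57   garden       228
6        99        W5    152    books       608
7        82        W5    217    tools       868
8        37        W2    162    tools       648
9        10        W5    350    books      1400
10        9        W2    294    tools      1176
filter rows where warehouse == 'W2':
    reorder warehouse  stock category  stock_x4
0        80        W2    423     toys      1692
8        37        W2    162    tools       648
10        9        W2    294    tools      1176
group by category: sum(stock_x4), min(stock):
          stock_x4  stock
category                 
tools         1824    162
toys          1692    423
So sum() = 585.

585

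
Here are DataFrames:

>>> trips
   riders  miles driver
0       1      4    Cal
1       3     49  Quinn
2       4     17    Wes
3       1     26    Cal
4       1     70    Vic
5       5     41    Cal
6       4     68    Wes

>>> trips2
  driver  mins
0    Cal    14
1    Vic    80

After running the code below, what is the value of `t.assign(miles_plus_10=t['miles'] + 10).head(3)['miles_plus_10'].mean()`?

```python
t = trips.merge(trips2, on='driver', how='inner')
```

merge on 'driver' (how='inner') → 4 rows:
   riders  miles driver  mins
0       1      4    Cal    14
1       1     26    Cal    14
2       1     70    Vic    80
3       5     41    Cal    14
add column miles_plus_10 = t['miles'] + 10:
   riders  miles driver  mins  miles_plus_10
0       1      4    Cal    14             14
1       1     26    Cal    14             36
2       1     70    Vic    80             80
3       5     41    Cal    14             51
take first 3 rows:
   riders  miles driver  mins  miles_plus_10
0       1      4    Cal    14             14
1       1     26    Cal    14             36
2       1     70    Vic    80             80

43.3333333333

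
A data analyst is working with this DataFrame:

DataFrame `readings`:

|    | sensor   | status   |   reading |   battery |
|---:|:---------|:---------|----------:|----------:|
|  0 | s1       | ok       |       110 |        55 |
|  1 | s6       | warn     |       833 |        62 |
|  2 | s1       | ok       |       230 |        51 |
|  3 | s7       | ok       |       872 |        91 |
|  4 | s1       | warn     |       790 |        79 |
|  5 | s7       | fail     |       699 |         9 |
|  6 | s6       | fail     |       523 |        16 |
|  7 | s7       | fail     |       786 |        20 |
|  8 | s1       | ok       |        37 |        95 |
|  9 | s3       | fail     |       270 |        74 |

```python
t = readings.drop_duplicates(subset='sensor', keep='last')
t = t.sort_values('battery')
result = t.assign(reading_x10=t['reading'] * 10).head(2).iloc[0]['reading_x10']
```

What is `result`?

drop duplicate sensor (keep=last):
  sensor status  reading  battery
6     s6   fail      523       16
7     s7   fail      786       20
8     s1     ok       37       95
9     s3   fail      270       74
sort by battery:
  sensor status  reading  battery
6     s6   fail      523       16
7     s7   fail      786       20
9     s3   fail      270       74
8     s1     ok       37       95
add column reading_x10 = t['reading'] * 10:
  sensor status  reading  battery  reading_x10
6     s6   fail      523       16         5230
7     s7   fail      786       20         7860
9     s3   fail      270       74         2700
8     s1     ok       37       95          370
take first 2 rows:
  sensor status  reading  battery  reading_x10
6     s6   fail      523       16         5230
7     s7   fail      786       20         7860

5230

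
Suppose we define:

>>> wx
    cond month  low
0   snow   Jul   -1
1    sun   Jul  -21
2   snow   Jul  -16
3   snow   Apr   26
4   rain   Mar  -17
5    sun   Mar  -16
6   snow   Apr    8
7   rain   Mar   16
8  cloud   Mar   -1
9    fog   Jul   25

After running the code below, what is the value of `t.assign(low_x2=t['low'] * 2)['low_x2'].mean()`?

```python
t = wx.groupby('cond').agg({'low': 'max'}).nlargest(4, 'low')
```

group by cond, max of low:
       low
cond      
cloud   -1
fog     25
rain    16
snow    26
sun    -16
take 4 rows with largest low:
       low
cond      
snow    26
fog     25
rain    16
cloud   -1
add column low_x2 = t['low'] * 2:
       low  low_x2
cond              
snow    26      52
fog     25      50
rain    16      32
cloud   -1      -2
Taking the mean of column 'low_x2' gives 33.0.

33.0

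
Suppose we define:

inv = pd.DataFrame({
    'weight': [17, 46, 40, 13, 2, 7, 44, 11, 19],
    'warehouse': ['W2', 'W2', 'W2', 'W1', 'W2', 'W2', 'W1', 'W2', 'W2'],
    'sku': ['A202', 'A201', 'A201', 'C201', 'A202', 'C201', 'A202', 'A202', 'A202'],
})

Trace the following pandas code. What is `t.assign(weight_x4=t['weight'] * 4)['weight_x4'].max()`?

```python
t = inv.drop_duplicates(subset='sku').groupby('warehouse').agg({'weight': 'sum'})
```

252

drop duplicate sku (keep=first):
   weight warehouse   sku
0      17        W2  A202
1      46        W2  A201
3      13        W1  C201
group by warehouse, sum of weight:
           weight
warehouse        
W1             13
W2             63
add column weight_x4 = t['weight'] * 4:
           weight  weight_x4
warehouse                   
W1             13         52
W2             63        252
Then the max of column 'weight_x4': 252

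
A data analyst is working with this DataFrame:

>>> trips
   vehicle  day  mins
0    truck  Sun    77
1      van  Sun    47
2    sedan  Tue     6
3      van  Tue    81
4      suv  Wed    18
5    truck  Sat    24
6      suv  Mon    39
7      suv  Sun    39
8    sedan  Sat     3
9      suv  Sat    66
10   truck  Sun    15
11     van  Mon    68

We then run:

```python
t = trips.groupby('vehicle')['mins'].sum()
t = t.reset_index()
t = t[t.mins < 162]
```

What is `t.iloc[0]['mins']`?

9

group by vehicle, sum of mins:
vehicle
sedan      9
suv      162
truck    116
van      196
Name: mins, dtype: int64
reset_index():
  vehicle  mins
0   sedan     9
1     suv   162
2   truck   116
3     van   196
filter rows where mins < 162:
  vehicle  mins
0   sedan     9
2   truck   116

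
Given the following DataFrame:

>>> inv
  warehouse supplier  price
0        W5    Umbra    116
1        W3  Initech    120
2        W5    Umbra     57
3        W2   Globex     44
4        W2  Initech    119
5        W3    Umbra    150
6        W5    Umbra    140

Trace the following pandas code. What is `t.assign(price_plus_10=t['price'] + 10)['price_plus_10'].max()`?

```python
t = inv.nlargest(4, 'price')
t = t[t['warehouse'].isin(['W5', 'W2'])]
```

150

take 4 rows with largest price:
  warehouse supplier  price
5        W3    Umbra    150
6        W5    Umbra    140
1        W3  Initech    120
4        W2  Initech    119
filter rows where warehouse in ['W5', 'W2']:
  warehouse supplier  price
6        W5    Umbra    140
4        W2  Initech    119
add column price_plus_10 = t['price'] + 10:
  warehouse supplier  price  price_plus_10
6        W5    Umbra    140            150
4        W2  Initech    119            129
Taking the max of column 'price_plus_10' gives 150.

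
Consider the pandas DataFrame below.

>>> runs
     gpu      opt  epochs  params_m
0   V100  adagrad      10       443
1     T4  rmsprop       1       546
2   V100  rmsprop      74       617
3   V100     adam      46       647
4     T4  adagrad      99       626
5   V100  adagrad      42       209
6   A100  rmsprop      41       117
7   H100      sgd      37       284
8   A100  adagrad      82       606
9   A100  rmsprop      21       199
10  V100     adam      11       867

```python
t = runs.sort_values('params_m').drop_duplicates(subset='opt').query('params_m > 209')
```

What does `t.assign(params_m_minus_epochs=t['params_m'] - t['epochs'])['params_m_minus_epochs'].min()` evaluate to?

247

sort by params_m:
     gpu      opt  epochs  params_m
6   A100  rmsprop      41       117
9   A100  rmsprop      21       199
5   V100  adagrad      42       209
7   H100      sgd      37       284
0   V100  adagrad      10       443
1     T4  rmsprop       1       546
8   A100  adagrad      82       606
2   V100  rmsprop      74       617
4     T4  adagrad      99       626
3   V100     adam      46       647
10  V100     adam      11       867
drop duplicate opt (keep=first):
    gpu      opt  epochs  params_m
6  A100  rmsprop      41       117
5  V100  adagrad      42       209
7  H100      sgd      37       284
3  V100     adam      46       647
filter rows where params_m > 209:
    gpu   opt  epochs  params_m
7  H100   sgd      37       284
3  V100  adam      46       647
add column params_m_minus_epochs = t['params_m'] - t['epochs']:
    gpu   opt  epochs  params_m  params_m_minus_epochs
7  H100   sgd      37       284                    247
3  V100  adam      46       647                    601
So min() = 247.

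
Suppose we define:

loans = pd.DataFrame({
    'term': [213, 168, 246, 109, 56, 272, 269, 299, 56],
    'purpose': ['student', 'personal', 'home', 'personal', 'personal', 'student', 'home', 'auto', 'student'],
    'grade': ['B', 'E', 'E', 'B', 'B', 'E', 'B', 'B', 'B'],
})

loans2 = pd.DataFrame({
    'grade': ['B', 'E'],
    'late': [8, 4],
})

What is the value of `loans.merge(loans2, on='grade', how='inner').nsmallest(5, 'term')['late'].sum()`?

merge on 'grade' (how='inner') → 9 rows:
   term   purpose grade  late
0   213   student     B     8
1   168  personal     E     4
2   246      home     E     4
3   109  personal     B     8
4    56  personal     B     8
5   272   student     E     4
6   269      home     B     8
7   299      auto     B     8
8    56   student     B     8
take 5 rows with smallest term:
   term   purpose grade  late
4    56  personal     B     8
8    56   student     B     8
3   109  personal     B     8
1   168  personal     E     4
0   213   student     B     8
Reading off the sum of column 'late', we get 36.

36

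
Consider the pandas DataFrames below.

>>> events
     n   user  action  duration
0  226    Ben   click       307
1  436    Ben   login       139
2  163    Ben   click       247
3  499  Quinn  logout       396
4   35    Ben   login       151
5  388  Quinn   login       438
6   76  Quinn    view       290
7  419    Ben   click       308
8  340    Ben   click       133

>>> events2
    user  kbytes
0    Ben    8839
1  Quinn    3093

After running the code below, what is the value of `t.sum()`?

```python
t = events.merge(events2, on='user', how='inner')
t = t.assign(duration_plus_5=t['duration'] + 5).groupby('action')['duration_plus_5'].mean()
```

merge on 'user' (how='inner') → 9 rows:
     n   user  action  duration  kbytes
0  226    Ben   click       307    8839
1  436    Ben   login       139    8839
2  163    Ben   click       247    8839
3  499  Quinn  logout       396    3093
4   35    Ben   login       151    8839
5  388  Quinn   login       438    3093
6   76  Quinn    view       290    3093
7  419    Ben   click       308    8839
8  340    Ben   click       133    8839
add column duration_plus_5 = t['duration'] + 5:
     n   user  action  duration  kbytes  duration_plus_5
0  226    Ben   click       307    8839              312
1  436    Ben   login       139    8839              144
2  163    Ben   click       247    8839              252
3  499  Quinn  logout       396    3093              401
4   35    Ben   login       151    8839              156
5  388  Quinn   login       438    3093              443
6   76  Quinn    view       290    3093              295
7  419    Ben   click       308    8839              313
8  340    Ben   click       133    8839              138
group by action, mean of duration_plus_5:
action
click     253.750000
login     247.666667
logout    401.000000
view      295.000000
Name: duration_plus_5, dtype: float64
Hence 1197.41666667.

1197.41666667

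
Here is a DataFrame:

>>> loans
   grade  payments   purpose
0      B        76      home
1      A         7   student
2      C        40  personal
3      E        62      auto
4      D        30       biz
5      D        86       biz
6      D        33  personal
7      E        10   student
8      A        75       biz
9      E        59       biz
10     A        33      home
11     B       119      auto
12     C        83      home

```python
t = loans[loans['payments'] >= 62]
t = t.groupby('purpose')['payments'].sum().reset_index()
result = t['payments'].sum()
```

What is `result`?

filter rows where payments >= 62:
   grade  payments purpose
0      B        76    home
3      E        62    auto
5      D        86     biz
8      A        75     biz
11     B       119    auto
12     C        83    home
group by purpose, sum of payments:
purpose
auto    181
biz     161
home    159
Name: payments, dtype: int64
reset_index():
  purpose  payments
0    auto       181
1     biz       161
2    home       159

501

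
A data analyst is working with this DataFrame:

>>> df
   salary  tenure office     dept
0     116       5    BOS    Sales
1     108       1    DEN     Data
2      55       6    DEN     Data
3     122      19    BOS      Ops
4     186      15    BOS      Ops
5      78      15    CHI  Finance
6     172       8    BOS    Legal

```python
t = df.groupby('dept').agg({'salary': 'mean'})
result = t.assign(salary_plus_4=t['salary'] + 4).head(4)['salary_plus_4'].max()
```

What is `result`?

group by dept, mean of salary:
         salary
dept           
Data       81.5
Finance    78.0
Legal     172.0
Ops       154.0
Sales     116.0
add column salary_plus_4 = t['salary'] + 4:
         salary  salary_plus_4
dept                          
Data       81.5           85.5
Finance    78.0           82.0
Legal     172.0          176.0
Ops       154.0          158.0
Sales     116.0          120.0
take first 4 rows:
         salary  salary_plus_4
dept                          
Data       81.5           85.5
Finance    78.0           82.0
Legal     172.0          176.0
Ops       154.0          158.0
So max() = 176.0.

176.0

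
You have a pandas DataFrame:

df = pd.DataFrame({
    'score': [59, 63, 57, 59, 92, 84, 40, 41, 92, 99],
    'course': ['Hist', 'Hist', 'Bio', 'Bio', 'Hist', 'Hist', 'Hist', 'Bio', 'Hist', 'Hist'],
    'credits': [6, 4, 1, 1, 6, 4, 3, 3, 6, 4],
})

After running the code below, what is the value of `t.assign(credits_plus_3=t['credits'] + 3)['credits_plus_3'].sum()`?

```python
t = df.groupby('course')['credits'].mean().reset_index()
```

12.380952381

group by course, mean of credits:
course
Bio     1.666667
Hist    4.714286
Name: credits, dtype: float64
reset_index():
  course   credits
0    Bio  1.666667
1   Hist  4.714286
add column credits_plus_3 = t['credits'] + 3:
  course   credits  credits_plus_3
0    Bio  1.666667        4.666667
1   Hist  4.714286        7.714286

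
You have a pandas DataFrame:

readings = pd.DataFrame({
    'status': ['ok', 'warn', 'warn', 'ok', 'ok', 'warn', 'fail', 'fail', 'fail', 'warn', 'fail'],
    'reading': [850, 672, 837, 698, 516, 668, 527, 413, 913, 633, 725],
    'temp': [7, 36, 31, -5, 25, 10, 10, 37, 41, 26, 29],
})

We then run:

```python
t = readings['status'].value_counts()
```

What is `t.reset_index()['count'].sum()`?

value_counts of status:
status
warn    4
fail    4
ok      3
Name: count, dtype: int64
reset_index():
  status  count
0   warn      4
1   fail      4
2     ok      3
sum of column 'count' → 11

11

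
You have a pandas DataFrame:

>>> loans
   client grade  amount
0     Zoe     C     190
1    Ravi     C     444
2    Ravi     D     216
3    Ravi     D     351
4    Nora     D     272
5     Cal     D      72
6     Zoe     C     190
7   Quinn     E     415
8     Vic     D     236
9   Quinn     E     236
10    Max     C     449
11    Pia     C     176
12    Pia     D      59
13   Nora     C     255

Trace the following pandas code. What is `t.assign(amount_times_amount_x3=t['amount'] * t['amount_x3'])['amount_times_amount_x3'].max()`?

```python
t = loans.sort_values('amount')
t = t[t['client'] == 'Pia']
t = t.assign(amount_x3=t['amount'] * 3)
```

sort by amount:
   client grade  amount
12    Pia     D      59
5     Cal     D      72
11    Pia     C     176
0     Zoe     C     190
6     Zoe     C     190
2    Ravi     D     216
8     Vic     D     236
9   Quinn     E     236
13   Nora     C     255
4    Nora     D     272
3    Ravi     D     351
7   Quinn     E     415
1    Ravi     C     444
10    Max     C     449
filter rows where client == 'Pia':
   client grade  amount
12    Pia     D      59
11    Pia     C     176
add column amount_x3 = t['amount'] * 3:
   client grade  amount  amount_x3
12    Pia     D      59        177
11    Pia     C     176        528
add column amount_times_amount_x3 = t['amount'] * t['amount_x3']:
   client grade  amount  amount_x3  amount_times_amount_x3
12    Pia     D      59        177                   10443
11    Pia     C     176        528                   92928
Hence 92928.

92928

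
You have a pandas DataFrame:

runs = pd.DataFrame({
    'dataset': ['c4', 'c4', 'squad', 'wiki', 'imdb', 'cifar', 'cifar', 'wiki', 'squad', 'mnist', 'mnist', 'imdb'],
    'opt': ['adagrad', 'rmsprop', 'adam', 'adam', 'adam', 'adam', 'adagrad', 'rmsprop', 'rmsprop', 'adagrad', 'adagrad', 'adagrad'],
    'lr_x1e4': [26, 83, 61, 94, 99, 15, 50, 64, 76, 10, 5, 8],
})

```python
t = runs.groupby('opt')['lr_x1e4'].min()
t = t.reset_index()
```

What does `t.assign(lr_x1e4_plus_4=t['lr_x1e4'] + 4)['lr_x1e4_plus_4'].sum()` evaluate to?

group by opt, min of lr_x1e4:
opt
adagrad     5
adam       15
rmsprop    64
Name: lr_x1e4, dtype: int64
reset_index():
       opt  lr_x1e4
0  adagrad        5
1     adam       15
2  rmsprop       64
add column lr_x1e4_plus_4 = t['lr_x1e4'] + 4:
       opt  lr_x1e4  lr_x1e4_plus_4
0  adagrad        5               9
1     adam       15              19
2  rmsprop       64              68

96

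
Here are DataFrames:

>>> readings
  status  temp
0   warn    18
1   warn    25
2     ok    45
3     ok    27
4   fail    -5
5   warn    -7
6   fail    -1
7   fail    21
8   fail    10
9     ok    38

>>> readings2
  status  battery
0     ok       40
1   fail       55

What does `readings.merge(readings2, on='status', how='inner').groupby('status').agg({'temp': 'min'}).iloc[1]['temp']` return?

merge on 'status' (how='inner') → 7 rows:
  status  temp  battery
0     ok    45       40
1     ok    27       40
2   fail    -5       55
3   fail    -1       55
4   fail    21       55
5   fail    10       55
6     ok    38       40
group by status, min of temp:
        temp
status      
fail      -5
ok        27
Then the value at position 1, column 'temp': 27

27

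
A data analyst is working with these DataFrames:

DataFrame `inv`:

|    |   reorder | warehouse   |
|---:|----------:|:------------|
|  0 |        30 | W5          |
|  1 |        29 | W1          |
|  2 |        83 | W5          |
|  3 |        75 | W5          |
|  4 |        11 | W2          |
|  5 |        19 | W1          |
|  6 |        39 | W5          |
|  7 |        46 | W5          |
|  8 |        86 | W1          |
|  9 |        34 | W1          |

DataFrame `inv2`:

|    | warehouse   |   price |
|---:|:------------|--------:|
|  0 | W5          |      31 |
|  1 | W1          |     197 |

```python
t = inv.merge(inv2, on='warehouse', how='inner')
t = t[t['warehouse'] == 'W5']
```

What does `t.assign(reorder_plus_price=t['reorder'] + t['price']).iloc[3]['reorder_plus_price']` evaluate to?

merge on 'warehouse' (how='inner') → 9 rows:
   reorder warehouse  price
0       30        W5     31
1       29        W1    197
2       83        W5     31
3       75        W5     31
4       19        W1    197
5       39        W5     31
6       46        W5     31
7       86        W1    197
8       34        W1    197
filter rows where warehouse == 'W5':
   reorder warehouse  price
0       30        W5     31
2       83        W5     31
3       75        W5     31
5       39        W5     31
6       46        W5     31
add column reorder_plus_price = t['reorder'] + t['price']:
   reorder warehouse  price  reorder_plus_price
0       30        W5     31                  61
2       83        W5     31                 114
3       75        W5     31                 106
5       39        W5     31                  70
6       46        W5     31                  77
Reading off the value at position 3, column 'reorder_plus_price', we get 70.

70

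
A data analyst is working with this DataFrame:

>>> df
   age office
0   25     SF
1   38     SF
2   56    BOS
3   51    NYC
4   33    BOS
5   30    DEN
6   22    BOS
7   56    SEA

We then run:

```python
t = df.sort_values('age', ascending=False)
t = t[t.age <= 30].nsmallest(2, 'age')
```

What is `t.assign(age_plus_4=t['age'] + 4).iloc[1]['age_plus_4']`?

29

sort by age descending:
   age office
2   56    BOS
7   56    SEA
3   51    NYC
1   38     SF
4   33    BOS
5   30    DEN
0   25     SF
6   22    BOS
filter rows where age <= 30:
   age office
5   30    DEN
0   25     SF
6   22    BOS
take 2 rows with smallest age:
   age office
6   22    BOS
0   25     SF
add column age_plus_4 = t['age'] + 4:
   age office  age_plus_4
6   22    BOS          26
0   25     SF          29
Hence 29.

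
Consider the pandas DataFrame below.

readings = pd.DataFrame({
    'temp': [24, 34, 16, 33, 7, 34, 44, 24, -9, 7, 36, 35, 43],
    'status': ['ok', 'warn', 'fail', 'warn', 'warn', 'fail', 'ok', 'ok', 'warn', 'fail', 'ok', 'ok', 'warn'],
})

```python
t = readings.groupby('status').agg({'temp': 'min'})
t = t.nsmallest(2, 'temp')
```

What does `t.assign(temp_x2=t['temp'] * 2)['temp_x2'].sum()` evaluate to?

-4

group by status, min of temp:
        temp
status      
fail       7
ok        24
warn      -9
take 2 rows with smallest temp:
        temp
status      
warn      -9
fail       7
add column temp_x2 = t['temp'] * 2:
        temp  temp_x2
status               
warn      -9      -18
fail       7       14
Finally, sum of column 'temp_x2' = -4.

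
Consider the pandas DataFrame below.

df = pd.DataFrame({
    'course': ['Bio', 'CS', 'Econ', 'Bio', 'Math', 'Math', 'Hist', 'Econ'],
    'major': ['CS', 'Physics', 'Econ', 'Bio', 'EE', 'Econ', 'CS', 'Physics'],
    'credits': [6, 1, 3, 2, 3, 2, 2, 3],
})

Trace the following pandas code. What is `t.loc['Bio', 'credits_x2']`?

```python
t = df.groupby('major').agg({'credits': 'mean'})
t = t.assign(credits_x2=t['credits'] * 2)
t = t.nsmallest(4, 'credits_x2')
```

group by major, mean of credits:
         credits
major           
Bio          2.0
CS           4.0
EE           3.0
Econ         2.5
Physics      2.0
add column credits_x2 = t['credits'] * 2:
         credits  credits_x2
major                       
Bio          2.0         4.0
CS           4.0         8.0
EE           3.0         6.0
Econ         2.5         5.0
Physics      2.0         4.0
take 4 rows with smallest credits_x2:
         credits  credits_x2
major                       
Bio          2.0         4.0
Physics      2.0         4.0
Econ         2.5         5.0
EE           3.0         6.0

4.0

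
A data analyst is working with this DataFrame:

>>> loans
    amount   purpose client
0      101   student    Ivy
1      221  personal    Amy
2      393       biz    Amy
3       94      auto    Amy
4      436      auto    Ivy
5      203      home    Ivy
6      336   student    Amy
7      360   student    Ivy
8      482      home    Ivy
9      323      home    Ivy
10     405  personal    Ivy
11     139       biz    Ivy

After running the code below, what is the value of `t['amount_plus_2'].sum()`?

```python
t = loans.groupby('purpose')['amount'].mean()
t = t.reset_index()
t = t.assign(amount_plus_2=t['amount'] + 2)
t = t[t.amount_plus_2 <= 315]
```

group by purpose, mean of amount:
purpose
auto        265.000000
biz         266.000000
home        336.000000
personal    313.000000
student     265.666667
Name: amount, dtype: float64
reset_index():
    purpose      amount
0      auto  265.000000
1       biz  266.000000
2      home  336.000000
3  personal  313.000000
4   student  265.666667
add column amount_plus_2 = t['amount'] + 2:
    purpose      amount  amount_plus_2
0      auto  265.000000     267.000000
1       biz  266.000000     268.000000
2      home  336.000000     338.000000
3  personal  313.000000     315.000000
4   student  265.666667     267.666667
filter rows where amount_plus_2 <= 315:
    purpose      amount  amount_plus_2
0      auto  265.000000     267.000000
1       biz  266.000000     268.000000
3  personal  313.000000     315.000000
4   student  265.666667     267.666667
Reading off the sum of column 'amount_plus_2', we get 1117.66666667.

1117.66666667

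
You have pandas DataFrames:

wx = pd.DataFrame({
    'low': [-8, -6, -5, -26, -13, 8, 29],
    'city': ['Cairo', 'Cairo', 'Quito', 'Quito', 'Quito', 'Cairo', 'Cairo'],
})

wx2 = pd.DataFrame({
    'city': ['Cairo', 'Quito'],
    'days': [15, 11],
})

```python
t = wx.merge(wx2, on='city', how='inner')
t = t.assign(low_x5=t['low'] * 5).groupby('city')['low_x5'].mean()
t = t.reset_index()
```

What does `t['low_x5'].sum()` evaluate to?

merge on 'city' (how='inner') → 7 rows:
   low   city  days
0   -8  Cairo    15
1   -6  Cairo    15
2   -5  Quito    11
3  -26  Quito    11
4  -13  Quito    11
5    8  Cairo    15
6   29  Cairo    15
add column low_x5 = t['low'] * 5:
   low   city  days  low_x5
0   -8  Cairo    15     -40
1   -6  Cairo    15     -30
2   -5  Quito    11     -25
3  -26  Quito    11    -130
4  -13  Quito    11     -65
5    8  Cairo    15      40
6   29  Cairo    15     145
group by city, mean of low_x5:
city
Cairo    28.750000
Quito   -73.333333
Name: low_x5, dtype: float64
reset_index():
    city     low_x5
0  Cairo  28.750000
1  Quito -73.333333

-44.5833333333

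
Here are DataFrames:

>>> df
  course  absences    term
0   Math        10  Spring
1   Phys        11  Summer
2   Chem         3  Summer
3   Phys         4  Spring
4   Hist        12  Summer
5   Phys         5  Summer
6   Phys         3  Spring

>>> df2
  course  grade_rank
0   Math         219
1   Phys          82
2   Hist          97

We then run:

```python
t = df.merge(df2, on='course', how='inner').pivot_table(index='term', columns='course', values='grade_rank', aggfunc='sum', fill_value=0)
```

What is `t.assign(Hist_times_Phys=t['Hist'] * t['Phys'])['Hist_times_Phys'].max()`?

merge on 'course' (how='inner') → 6 rows:
  course  absences    term  grade_rank
0   Math        10  Spring         219
1   Phys        11  Summer          82
2   Phys         4  Spring          82
3   Hist        12  Summer          97
4   Phys         5  Summer          82
5   Phys         3  Spring          82
pivot: rows=term, cols=course, sum(grade_rank):
course  Hist  Math  Phys
term                    
Spring     0   219   164
Summer    97     0   164
add column Hist_times_Phys = t['Hist'] * t['Phys']:
course  Hist  Math  Phys  Hist_times_Phys
term                                     
Spring     0   219   164                0
Summer    97     0   164            15908
Finally, max of column 'Hist_times_Phys' = 15908.

15908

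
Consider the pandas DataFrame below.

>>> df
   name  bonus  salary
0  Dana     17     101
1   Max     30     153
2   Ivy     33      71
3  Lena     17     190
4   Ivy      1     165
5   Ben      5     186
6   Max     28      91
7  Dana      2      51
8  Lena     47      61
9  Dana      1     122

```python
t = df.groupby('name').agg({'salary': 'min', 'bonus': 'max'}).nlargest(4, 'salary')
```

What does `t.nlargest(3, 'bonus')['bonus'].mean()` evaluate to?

36.6666666667

group by name: min(salary), max(bonus):
      salary  bonus
name               
Ben      186      5
Dana      51     17
Ivy       71     33
Lena      61     47
Max       91     30
take 4 rows with largest salary:
      salary  bonus
name               
Ben      186      5
Max       91     30
Ivy       71     33
Lena      61     47
take 3 rows with largest bonus:
      salary  bonus
name               
Lena      61     47
Ivy       71     33
Max       91     30
Taking the mean of column 'bonus' gives 36.6666666667.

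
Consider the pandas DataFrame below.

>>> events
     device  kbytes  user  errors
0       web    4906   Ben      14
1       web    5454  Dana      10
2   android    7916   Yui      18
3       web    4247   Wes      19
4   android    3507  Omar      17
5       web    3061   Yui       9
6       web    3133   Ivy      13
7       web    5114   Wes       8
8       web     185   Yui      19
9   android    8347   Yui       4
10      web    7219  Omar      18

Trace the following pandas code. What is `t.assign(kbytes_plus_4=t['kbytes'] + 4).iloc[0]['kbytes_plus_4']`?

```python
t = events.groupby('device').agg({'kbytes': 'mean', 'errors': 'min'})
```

6594.0

group by device: mean(kbytes), min(errors):
           kbytes  errors
device                   
android  6590.000       4
web      4164.875       8
add column kbytes_plus_4 = t['kbytes'] + 4:
           kbytes  errors  kbytes_plus_4
device                                  
android  6590.000       4       6594.000
web      4164.875       8       4168.875
Finally, value at position 0, column 'kbytes_plus_4' = 6594.0.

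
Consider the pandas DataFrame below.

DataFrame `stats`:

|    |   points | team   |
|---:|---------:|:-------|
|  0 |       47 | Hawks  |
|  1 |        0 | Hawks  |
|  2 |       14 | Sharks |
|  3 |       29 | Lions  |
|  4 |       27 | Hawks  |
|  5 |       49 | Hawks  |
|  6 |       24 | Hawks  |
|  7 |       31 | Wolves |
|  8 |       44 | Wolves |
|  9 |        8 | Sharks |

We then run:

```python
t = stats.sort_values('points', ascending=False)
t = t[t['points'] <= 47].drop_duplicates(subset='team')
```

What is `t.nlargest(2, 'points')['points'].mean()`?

45.5

sort by points descending:
   points    team
5      49   Hawks
0      47   Hawks
8      44  Wolves
7      31  Wolves
3      29   Lions
4      27   Hawks
6      24   Hawks
2      14  Sharks
9       8  Sharks
1       0   Hawks
filter rows where points <= 47:
   points    team
0      47   Hawks
8      44  Wolves
7      31  Wolves
3      29   Lions
4      27   Hawks
6      24   Hawks
2      14  Sharks
9       8  Sharks
1       0   Hawks
drop duplicate team (keep=first):
   points    team
0      47   Hawks
8      44  Wolves
3      29   Lions
2      14  Sharks
take 2 rows with largest points:
   points    team
0      47   Hawks
8      44  Wolves
Taking the mean of column 'points' gives 45.5.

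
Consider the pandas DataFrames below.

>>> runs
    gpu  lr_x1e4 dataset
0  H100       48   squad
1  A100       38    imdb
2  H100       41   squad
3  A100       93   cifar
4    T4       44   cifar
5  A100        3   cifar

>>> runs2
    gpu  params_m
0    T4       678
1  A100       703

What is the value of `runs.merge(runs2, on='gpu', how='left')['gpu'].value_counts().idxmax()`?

merge on 'gpu' (how='left') → 6 rows:
    gpu  lr_x1e4 dataset  params_m
0  H100       48   squad       NaN
1  A100       38    imdb     703.0
2  H100       41   squad       NaN
3  A100       93   cifar     703.0
4    T4       44   cifar     678.0
5  A100        3   cifar     703.0
value_counts of gpu:
gpu
A100    3
H100    2
T4      1
Name: count, dtype: int64

A100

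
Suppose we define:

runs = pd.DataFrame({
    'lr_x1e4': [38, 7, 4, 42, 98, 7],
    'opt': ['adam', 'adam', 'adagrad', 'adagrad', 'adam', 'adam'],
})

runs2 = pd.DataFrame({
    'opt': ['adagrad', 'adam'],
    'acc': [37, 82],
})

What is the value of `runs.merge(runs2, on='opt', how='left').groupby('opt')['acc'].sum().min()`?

74

merge on 'opt' (how='left') → 6 rows:
   lr_x1e4      opt  acc
0       38     adam   82
1        7     adam   82
2        4  adagrad   37
3       42  adagrad   37
4       98     adam   82
5        7     adam   82
group by opt, sum of acc:
opt
adagrad     74
adam       328
Name: acc, dtype: int64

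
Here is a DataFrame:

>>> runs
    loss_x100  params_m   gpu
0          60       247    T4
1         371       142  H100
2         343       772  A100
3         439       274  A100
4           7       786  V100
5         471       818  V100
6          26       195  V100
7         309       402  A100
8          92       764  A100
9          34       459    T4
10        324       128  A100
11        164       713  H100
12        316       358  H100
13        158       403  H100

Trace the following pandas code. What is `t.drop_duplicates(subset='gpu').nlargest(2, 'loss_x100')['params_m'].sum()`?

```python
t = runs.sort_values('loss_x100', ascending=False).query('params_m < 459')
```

sort by loss_x100 descending:
    loss_x100  params_m   gpu
5         471       818  V100
3         439       274  A100
1         371       142  H100
2         343       772  A100
10        324       128  A100
12        316       358  H100
7         309       402  A100
11        164       713  H100
13        158       403  H100
8          92       764  A100
0          60       247    T4
9          34       459    T4
6          26       195  V100
4           7       786  V100
filter rows where params_m < 459:
    loss_x100  params_m   gpu
3         439       274  A100
1         371       142  H100
10        324       128  A100
12        316       358  H100
7         309       402  A100
13        158       403  H100
0          60       247    T4
6          26       195  V100
drop duplicate gpu (keep=first):
   loss_x100  params_m   gpu
3        439       274  A100
1        371       142  H100
0         60       247    T4
6         26       195  V100
take 2 rows with largest loss_x100:
   loss_x100  params_m   gpu
3        439       274  A100
1        371       142  H100
Hence 416.

416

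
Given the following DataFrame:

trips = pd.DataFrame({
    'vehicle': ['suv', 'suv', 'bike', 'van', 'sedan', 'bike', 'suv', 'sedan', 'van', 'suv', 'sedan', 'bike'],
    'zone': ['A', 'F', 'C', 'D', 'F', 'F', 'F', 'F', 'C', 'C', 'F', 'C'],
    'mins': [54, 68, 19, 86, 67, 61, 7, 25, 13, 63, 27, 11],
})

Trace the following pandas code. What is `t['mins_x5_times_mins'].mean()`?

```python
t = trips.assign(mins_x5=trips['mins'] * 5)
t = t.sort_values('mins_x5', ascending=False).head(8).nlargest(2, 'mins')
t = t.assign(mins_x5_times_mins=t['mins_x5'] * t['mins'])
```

30050.0

add column mins_x5 = trips['mins'] * 5:
   vehicle zone  mins  mins_x5
0      suv    A    54      270
1      suv    F    68      340
2     bike    C    19       95
3      van    D    86      430
4    sedan    F    67      335
5     bike    F    61      305
6      suv    F     7       35
7    sedan    F    25      125
8      van    C    13       65
9      suv    C    63      315
10   sedan    F    27      135
11    bike    C    11       55
sort by mins_x5 descending:
   vehicle zone  mins  mins_x5
3      van    D    86      430
1      suv    F    68      340
4    sedan    F    67      335
9      suv    C    63      315
5     bike    F    61      305
0      suv    A    54      270
10   sedan    F    27      135
7    sedan    F    25      125
2     bike    C    19       95
8      van    C    13       65
11    bike    C    11       55
6      suv    F     7       35
take first 8 rows:
   vehicle zone  mins  mins_x5
3      van    D    86      430
1      suv    F    68      340
4    sedan    F    67      335
9      suv    C    63      315
5     bike    F    61      305
0      suv    A    54      270
10   sedan    F    27      135
7    sedan    F    25      125
take 2 rows with largest mins:
  vehicle zone  mins  mins_x5
3     van    D    86      430
1     suv    F    68      340
add column mins_x5_times_mins = t['mins_x5'] * t['mins']:
  vehicle zone  mins  mins_x5  mins_x5_times_mins
3     van    D    86      430               36980
1     suv    F    68      340               23120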